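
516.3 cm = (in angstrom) 5.163e+10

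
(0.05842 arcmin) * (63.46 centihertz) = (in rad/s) 1.078e-05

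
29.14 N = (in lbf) 6.551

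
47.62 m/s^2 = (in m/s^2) 47.62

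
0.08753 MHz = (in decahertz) 8753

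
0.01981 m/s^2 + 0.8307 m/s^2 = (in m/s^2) 0.8505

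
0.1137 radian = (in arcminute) 390.9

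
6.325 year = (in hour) 5.541e+04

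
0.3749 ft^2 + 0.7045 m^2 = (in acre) 0.0001827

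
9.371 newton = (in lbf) 2.107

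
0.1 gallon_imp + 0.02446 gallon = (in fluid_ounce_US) 18.5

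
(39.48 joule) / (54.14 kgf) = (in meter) 0.07436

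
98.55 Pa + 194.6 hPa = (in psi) 2.837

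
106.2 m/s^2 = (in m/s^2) 106.2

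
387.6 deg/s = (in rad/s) 6.765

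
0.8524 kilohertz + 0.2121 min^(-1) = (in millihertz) 8.524e+05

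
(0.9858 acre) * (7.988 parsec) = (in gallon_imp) 2.163e+23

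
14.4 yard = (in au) 8.802e-11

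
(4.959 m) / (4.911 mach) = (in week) 4.903e-09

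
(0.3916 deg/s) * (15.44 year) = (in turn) 5.297e+05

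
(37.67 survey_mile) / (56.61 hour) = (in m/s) 0.2975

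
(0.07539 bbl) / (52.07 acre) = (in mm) 5.688e-05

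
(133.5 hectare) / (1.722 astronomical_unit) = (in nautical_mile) 2.798e-09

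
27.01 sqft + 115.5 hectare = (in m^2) 1.155e+06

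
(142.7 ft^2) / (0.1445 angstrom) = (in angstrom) 9.175e+21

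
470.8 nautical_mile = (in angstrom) 8.719e+15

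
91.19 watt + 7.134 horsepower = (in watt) 5411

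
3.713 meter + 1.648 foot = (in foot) 13.83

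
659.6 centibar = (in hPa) 6596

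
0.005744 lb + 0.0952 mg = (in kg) 0.002606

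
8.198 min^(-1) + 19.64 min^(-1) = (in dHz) 4.64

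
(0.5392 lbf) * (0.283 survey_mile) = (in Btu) 1.035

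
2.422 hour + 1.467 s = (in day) 0.1009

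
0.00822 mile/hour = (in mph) 0.00822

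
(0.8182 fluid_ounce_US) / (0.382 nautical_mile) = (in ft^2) 3.682e-07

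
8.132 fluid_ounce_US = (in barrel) 0.001513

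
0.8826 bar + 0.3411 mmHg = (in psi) 12.81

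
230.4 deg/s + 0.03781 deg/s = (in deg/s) 230.4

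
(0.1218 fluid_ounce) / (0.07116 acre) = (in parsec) 4.054e-25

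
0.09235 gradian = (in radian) 0.001451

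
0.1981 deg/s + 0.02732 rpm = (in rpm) 0.06034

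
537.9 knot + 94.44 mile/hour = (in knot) 620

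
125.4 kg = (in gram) 1.254e+05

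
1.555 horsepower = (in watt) 1160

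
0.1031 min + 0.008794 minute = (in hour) 0.001865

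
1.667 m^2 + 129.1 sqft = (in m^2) 13.66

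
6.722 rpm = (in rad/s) 0.7039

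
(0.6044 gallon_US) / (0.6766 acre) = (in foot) 2.741e-06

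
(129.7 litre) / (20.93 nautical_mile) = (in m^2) 3.346e-06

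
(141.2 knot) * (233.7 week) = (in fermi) 1.027e+25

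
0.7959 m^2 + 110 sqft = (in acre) 0.002722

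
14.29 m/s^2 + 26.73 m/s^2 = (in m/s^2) 41.02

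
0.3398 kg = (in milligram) 3.398e+05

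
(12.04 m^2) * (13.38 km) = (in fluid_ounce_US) 5.447e+09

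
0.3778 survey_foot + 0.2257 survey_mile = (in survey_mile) 0.2258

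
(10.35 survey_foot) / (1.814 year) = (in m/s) 5.515e-08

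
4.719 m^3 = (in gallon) 1247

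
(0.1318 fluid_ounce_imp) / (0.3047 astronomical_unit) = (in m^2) 8.216e-17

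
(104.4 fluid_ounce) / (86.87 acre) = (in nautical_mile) 4.742e-12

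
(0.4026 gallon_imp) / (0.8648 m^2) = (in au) 1.415e-14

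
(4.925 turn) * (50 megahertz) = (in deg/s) 8.865e+10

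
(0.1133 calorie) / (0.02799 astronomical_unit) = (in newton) 1.132e-10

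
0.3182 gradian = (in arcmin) 17.18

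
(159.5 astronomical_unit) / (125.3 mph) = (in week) 7.043e+05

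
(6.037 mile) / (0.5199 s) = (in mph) 4.18e+04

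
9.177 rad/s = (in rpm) 87.63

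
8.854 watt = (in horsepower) 0.01187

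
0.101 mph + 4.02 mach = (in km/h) 4928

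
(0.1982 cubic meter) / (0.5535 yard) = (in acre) 9.677e-05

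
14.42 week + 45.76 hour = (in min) 1.481e+05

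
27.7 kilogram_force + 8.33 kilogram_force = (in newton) 353.3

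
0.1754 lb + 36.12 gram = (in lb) 0.255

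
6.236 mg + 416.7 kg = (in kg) 416.7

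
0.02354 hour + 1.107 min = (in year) 4.793e-06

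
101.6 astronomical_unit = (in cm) 1.52e+15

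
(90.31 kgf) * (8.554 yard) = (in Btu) 6.566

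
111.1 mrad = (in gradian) 7.073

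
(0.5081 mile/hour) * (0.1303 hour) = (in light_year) 1.126e-14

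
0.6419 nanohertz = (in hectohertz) 6.419e-12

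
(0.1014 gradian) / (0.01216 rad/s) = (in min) 0.002183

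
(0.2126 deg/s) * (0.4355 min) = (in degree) 5.555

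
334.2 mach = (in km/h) 4.097e+05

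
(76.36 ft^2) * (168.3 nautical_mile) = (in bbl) 1.391e+07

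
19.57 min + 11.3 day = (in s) 9.775e+05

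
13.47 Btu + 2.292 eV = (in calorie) 3397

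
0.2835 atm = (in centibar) 28.73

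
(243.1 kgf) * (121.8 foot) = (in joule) 8.851e+04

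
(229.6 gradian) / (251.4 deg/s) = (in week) 1.359e-06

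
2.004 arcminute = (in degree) 0.0334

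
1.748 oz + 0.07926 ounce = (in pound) 0.1142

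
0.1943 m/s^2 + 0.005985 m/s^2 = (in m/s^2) 0.2003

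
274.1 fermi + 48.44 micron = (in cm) 0.004844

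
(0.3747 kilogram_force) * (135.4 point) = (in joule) 0.1755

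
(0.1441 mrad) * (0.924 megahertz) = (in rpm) 1271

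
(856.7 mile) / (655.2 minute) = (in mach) 0.103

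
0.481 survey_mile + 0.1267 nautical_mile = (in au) 6.743e-09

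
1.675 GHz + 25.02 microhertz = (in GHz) 1.675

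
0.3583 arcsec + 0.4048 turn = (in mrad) 2543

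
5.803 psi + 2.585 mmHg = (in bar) 0.4035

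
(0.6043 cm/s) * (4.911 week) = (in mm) 1.795e+07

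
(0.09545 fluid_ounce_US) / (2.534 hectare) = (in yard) 1.218e-10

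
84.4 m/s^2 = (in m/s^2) 84.4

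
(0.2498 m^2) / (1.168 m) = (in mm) 213.9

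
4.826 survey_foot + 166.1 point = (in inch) 60.22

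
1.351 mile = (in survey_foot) 7133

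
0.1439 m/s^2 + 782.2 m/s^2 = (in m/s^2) 782.3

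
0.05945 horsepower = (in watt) 44.33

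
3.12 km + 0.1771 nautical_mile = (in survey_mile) 2.142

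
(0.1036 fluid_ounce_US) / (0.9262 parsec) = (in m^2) 1.072e-22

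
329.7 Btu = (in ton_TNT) 8.314e-05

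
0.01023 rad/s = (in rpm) 0.09769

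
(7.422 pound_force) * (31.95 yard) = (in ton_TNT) 2.305e-07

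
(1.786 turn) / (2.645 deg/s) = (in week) 0.0004019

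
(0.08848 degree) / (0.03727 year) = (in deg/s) 7.528e-08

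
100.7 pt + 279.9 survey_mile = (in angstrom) 4.505e+15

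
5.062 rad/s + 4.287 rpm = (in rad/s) 5.511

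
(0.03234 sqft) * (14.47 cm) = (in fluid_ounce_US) 14.7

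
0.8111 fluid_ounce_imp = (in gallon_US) 0.006088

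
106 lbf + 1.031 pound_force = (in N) 476.1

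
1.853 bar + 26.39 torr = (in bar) 1.888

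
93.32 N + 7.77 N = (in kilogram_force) 10.31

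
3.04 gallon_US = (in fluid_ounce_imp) 405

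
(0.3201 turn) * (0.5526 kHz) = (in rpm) 1.061e+04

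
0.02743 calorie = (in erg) 1.148e+06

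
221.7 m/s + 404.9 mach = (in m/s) 1.381e+05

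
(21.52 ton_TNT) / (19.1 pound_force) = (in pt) 3.004e+12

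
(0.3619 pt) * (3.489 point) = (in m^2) 1.571e-07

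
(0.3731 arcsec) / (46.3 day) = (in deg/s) 2.591e-11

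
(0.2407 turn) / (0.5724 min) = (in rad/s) 0.04404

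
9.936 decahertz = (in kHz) 0.09936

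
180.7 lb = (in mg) 8.196e+07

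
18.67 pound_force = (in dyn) 8.305e+06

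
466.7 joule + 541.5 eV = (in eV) 2.913e+21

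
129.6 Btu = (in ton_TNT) 3.268e-05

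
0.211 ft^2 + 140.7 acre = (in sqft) 6.129e+06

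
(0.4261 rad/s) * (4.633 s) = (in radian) 1.974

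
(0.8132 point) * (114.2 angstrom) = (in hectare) 3.276e-16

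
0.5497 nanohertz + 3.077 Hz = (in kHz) 0.003077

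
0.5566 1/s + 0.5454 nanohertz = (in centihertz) 55.66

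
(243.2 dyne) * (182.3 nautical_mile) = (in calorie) 196.2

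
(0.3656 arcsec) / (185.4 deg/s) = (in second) 5.478e-07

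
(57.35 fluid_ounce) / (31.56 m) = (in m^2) 5.374e-05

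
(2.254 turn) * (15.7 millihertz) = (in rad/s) 0.2223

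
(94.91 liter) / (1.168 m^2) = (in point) 230.3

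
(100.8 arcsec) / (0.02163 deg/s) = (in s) 1.294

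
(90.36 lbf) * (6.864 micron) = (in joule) 0.002759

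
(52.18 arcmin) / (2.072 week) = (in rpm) 1.157e-07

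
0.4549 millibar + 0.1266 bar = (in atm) 0.1254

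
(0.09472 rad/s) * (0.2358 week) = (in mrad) 1.351e+07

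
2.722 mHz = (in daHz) 0.0002722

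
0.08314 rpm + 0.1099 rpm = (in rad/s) 0.02022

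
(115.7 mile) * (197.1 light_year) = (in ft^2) 3.737e+24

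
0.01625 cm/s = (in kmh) 0.000585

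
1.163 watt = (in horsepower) 0.00156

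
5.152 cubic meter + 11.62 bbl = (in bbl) 44.03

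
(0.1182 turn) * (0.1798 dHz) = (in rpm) 0.1275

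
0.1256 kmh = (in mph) 0.07804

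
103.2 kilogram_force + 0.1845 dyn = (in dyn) 1.012e+08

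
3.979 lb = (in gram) 1805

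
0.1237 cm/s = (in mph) 0.002767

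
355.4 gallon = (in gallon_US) 355.4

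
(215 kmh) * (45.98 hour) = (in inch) 3.892e+08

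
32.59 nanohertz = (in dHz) 3.259e-07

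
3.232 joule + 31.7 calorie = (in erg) 1.359e+09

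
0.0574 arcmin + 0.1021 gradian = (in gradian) 0.1032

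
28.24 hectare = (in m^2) 2.824e+05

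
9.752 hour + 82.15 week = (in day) 575.5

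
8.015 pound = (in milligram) 3.636e+06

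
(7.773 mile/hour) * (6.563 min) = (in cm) 1.368e+05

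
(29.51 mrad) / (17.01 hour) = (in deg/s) 2.761e-05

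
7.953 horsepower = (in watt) 5931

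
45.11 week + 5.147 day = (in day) 320.9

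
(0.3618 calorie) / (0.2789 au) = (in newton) 3.628e-11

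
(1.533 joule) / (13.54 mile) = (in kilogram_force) 7.174e-06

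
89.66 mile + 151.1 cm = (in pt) 4.09e+08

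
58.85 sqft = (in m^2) 5.467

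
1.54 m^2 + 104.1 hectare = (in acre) 257.2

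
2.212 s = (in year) 7.014e-08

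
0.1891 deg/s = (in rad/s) 0.0033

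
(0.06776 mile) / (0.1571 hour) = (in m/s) 0.1928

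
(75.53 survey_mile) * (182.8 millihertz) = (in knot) 4.319e+04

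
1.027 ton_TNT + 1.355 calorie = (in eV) 2.682e+28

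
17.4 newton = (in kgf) 1.774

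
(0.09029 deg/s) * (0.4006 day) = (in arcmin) 1.875e+05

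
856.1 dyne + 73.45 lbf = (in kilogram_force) 33.32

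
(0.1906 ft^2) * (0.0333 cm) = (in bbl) 3.709e-05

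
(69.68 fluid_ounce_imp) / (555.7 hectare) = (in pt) 1.01e-06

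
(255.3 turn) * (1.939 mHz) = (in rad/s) 3.11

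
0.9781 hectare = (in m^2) 9781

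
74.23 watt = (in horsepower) 0.09954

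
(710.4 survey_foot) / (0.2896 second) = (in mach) 2.196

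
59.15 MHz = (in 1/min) 3.549e+09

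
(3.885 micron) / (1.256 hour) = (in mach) 2.523e-12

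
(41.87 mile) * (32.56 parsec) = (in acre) 1.673e+19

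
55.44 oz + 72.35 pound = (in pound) 75.81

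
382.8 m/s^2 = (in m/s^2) 382.8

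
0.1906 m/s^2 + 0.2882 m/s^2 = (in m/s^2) 0.4788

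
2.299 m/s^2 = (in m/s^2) 2.299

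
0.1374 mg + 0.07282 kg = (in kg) 0.07282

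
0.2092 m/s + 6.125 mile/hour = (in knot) 5.729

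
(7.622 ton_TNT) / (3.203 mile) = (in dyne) 6.187e+11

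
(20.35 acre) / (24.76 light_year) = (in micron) 3.516e-07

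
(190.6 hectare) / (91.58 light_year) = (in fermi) 2200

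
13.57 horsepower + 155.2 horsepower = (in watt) 1.259e+05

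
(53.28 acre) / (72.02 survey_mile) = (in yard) 2.034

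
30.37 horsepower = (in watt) 2.265e+04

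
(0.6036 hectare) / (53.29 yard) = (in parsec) 4.014e-15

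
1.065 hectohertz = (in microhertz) 1.065e+08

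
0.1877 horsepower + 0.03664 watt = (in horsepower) 0.1877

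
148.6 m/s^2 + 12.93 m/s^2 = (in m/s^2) 161.5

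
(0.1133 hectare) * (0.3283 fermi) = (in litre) 3.72e-10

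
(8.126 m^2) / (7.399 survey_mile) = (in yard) 0.0007463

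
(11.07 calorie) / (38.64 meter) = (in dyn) 1.199e+05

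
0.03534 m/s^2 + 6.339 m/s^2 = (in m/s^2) 6.374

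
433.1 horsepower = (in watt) 3.23e+05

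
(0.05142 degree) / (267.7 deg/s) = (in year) 6.091e-12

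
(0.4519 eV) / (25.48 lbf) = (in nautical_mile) 3.449e-25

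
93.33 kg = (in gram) 9.333e+04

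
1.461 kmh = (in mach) 0.001192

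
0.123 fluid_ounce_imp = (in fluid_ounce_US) 0.1182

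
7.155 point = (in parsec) 8.18e-20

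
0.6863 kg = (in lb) 1.513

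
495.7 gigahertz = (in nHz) 4.957e+20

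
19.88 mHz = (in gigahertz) 1.988e-11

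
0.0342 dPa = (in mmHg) 2.565e-05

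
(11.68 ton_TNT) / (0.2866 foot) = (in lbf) 1.258e+11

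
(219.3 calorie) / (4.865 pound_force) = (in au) 2.834e-10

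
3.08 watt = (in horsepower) 0.00413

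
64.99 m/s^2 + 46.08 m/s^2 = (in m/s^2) 111.1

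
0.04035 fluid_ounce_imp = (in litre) 0.001146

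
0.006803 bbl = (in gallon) 0.2857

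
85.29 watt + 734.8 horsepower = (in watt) 5.48e+05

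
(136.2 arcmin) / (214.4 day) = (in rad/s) 2.139e-09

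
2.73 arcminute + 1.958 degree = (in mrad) 34.97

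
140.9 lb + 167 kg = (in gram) 2.309e+05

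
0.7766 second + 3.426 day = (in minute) 4933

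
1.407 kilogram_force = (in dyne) 1.38e+06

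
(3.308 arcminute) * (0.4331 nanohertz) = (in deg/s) 2.388e-11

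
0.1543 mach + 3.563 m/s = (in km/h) 202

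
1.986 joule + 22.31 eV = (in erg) 1.986e+07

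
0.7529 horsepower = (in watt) 561.4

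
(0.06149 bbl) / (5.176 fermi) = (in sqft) 2.033e+13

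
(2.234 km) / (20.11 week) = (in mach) 5.394e-07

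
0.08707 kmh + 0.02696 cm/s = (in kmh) 0.08804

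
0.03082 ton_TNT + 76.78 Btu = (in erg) 1.29e+15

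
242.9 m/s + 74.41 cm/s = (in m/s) 243.6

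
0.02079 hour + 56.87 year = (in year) 56.87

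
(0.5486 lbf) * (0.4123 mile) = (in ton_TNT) 3.87e-07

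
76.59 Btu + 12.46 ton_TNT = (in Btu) 4.941e+07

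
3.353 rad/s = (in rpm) 32.02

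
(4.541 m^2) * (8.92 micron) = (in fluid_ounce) 1.37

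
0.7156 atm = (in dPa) 7.251e+05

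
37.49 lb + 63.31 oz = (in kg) 18.8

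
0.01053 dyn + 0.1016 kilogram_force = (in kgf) 0.1016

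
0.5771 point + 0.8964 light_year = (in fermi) 8.481e+30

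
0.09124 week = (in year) 0.00175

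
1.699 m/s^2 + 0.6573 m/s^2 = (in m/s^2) 2.356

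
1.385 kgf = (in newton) 13.58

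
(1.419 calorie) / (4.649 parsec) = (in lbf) 9.304e-18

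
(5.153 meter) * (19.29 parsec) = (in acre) 7.579e+14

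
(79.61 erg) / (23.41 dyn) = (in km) 3.401e-05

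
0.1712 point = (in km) 6.04e-08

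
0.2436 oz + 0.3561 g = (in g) 7.262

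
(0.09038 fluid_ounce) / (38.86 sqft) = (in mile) 4.6e-10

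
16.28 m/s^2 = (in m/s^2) 16.28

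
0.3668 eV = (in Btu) 5.57e-23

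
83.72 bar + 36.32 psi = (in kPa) 8622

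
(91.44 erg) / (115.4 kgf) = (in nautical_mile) 4.363e-12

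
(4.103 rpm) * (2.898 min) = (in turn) 11.89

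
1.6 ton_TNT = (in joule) 6.694e+09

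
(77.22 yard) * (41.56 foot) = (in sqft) 9628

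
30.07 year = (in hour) 2.634e+05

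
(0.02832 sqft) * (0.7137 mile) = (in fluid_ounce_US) 1.022e+05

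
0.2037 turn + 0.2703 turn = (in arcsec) 6.143e+05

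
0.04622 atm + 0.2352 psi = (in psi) 0.9144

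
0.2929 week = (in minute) 2952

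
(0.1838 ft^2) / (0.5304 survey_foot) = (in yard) 0.1155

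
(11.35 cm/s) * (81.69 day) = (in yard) 8.761e+05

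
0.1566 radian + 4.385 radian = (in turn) 0.7228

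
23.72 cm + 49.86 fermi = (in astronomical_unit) 1.586e-12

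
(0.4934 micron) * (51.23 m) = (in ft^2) 0.0002721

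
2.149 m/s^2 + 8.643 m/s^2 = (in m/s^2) 10.79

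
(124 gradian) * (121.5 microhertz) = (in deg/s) 0.01356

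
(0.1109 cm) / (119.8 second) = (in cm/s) 0.0009257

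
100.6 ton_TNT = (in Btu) 3.989e+08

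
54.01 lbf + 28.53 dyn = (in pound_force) 54.01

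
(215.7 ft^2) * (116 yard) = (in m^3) 2126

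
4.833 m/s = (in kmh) 17.4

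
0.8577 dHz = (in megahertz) 8.577e-08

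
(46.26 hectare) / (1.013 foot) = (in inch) 5.899e+07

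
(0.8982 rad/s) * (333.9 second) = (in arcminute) 1.031e+06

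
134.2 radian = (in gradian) 8543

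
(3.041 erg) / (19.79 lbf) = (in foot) 1.133e-08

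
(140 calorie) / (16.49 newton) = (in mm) 3.552e+04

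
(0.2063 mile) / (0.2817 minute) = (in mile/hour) 43.94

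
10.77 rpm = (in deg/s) 64.62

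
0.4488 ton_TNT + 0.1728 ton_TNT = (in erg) 2.601e+16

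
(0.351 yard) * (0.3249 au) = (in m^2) 1.56e+10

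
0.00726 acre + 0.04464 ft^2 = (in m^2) 29.38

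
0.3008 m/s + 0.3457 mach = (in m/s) 118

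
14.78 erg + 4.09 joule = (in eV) 2.553e+19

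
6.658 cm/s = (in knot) 0.1294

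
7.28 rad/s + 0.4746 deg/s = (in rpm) 69.6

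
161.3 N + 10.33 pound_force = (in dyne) 2.073e+07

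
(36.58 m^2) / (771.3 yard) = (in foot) 0.1702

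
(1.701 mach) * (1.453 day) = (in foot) 2.386e+08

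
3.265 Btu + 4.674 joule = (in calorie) 824.4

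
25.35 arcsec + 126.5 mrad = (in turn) 0.02015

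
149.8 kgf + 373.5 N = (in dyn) 1.843e+08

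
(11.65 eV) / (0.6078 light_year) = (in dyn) 3.246e-29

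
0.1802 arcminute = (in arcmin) 0.1802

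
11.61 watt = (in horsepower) 0.01557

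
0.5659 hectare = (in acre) 1.398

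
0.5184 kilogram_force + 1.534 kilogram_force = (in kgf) 2.052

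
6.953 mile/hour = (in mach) 0.009129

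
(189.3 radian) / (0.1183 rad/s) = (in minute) 26.67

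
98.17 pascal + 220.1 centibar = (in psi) 31.94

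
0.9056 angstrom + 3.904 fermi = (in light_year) 9.573e-27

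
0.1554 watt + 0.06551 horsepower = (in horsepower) 0.06572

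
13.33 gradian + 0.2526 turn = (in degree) 102.9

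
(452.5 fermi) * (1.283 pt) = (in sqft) 2.205e-15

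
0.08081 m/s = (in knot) 0.1571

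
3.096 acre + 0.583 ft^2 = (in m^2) 1.253e+04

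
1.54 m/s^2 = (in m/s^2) 1.54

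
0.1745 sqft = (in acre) 4.006e-06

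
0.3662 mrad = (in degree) 0.02098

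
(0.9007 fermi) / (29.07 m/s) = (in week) 5.123e-23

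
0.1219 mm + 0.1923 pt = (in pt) 0.5378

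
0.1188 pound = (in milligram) 5.389e+04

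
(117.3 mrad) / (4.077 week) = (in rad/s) 4.757e-08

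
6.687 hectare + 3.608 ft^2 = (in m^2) 6.687e+04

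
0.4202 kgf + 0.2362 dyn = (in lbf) 0.9264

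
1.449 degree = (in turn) 0.004025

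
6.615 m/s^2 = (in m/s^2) 6.615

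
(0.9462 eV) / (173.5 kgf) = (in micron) 8.91e-17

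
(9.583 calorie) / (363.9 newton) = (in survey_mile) 6.846e-05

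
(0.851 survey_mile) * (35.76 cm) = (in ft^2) 5272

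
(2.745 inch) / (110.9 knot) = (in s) 0.001222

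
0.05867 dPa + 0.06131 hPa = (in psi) 0.0008901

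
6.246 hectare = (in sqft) 6.723e+05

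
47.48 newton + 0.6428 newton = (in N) 48.12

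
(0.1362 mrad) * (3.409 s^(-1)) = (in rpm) 0.004434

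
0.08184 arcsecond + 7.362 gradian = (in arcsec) 2.385e+04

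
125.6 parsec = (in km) 3.876e+15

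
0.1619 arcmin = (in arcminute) 0.1619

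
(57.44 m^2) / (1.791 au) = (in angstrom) 2.144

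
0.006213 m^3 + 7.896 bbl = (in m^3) 1.262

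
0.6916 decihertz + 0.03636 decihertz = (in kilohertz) 7.28e-05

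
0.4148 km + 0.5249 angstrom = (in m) 414.8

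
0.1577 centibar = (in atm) 0.001556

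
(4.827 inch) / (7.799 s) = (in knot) 0.03056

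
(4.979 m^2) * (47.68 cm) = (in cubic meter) 2.374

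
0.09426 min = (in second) 5.656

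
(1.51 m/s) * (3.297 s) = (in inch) 196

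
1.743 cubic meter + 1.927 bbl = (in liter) 2049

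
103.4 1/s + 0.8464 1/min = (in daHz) 10.34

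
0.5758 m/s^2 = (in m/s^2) 0.5758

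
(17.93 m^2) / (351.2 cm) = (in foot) 16.75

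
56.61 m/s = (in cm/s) 5661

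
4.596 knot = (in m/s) 2.364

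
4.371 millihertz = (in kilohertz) 4.371e-06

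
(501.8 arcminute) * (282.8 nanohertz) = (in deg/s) 2.365e-06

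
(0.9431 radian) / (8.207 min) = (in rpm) 0.01829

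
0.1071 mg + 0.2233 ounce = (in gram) 6.331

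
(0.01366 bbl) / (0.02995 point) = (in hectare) 0.02055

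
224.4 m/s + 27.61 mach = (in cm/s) 9.626e+05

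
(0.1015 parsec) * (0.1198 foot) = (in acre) 2.826e+10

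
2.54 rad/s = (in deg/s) 145.5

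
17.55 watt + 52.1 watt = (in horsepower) 0.0934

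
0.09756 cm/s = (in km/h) 0.003512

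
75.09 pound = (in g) 3.406e+04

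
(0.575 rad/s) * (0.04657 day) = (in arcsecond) 4.772e+08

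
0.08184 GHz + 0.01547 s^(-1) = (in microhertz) 8.184e+13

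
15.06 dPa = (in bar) 1.506e-05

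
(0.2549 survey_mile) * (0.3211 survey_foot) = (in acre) 0.009921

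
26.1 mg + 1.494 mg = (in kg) 2.759e-05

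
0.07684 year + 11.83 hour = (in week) 4.077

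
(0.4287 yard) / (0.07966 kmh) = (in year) 5.618e-07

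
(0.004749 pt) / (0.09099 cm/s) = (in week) 3.044e-09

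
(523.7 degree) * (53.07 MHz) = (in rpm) 4.632e+09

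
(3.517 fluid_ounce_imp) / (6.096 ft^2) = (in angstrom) 1.764e+06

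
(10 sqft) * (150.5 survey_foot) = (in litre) 4.262e+04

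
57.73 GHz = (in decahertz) 5.773e+09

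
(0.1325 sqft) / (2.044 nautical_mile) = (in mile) 2.021e-09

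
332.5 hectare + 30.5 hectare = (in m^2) 3.63e+06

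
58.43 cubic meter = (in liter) 5.843e+04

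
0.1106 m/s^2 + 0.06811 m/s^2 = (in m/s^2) 0.1787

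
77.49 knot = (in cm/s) 3986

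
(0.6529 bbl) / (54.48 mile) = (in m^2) 1.184e-06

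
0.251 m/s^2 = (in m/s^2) 0.251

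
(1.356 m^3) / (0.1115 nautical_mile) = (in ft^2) 0.07068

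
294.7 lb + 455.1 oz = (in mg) 1.466e+08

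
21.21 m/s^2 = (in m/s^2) 21.21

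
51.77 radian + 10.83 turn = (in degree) 6865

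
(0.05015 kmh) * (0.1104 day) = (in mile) 0.08257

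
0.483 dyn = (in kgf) 4.925e-07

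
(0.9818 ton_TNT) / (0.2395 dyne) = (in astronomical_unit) 1.147e+04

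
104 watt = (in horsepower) 0.1395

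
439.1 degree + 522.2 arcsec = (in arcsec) 1.581e+06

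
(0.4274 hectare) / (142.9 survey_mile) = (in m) 0.01858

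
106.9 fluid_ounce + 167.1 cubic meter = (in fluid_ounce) 5.65e+06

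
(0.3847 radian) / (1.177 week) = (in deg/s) 3.096e-05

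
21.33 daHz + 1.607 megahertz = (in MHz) 1.607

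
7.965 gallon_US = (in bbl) 0.1896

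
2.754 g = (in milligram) 2754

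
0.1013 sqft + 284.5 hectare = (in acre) 703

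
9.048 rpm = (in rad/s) 0.9475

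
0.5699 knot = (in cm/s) 29.32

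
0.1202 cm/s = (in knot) 0.002337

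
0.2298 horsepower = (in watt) 171.4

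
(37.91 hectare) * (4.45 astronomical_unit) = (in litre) 2.524e+20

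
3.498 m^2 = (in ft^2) 37.65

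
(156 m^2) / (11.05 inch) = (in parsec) 1.801e-14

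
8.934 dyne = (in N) 8.934e-05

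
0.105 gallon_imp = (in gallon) 0.1261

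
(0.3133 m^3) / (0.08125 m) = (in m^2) 3.856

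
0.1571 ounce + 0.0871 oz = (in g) 6.923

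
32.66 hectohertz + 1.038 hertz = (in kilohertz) 3.267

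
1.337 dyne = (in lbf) 3.006e-06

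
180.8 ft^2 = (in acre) 0.004151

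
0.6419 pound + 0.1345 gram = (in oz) 10.28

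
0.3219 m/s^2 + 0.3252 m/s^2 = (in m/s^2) 0.6471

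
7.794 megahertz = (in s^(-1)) 7.794e+06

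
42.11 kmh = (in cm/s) 1170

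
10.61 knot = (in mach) 0.01603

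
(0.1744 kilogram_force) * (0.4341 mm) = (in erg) 7424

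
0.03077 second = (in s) 0.03077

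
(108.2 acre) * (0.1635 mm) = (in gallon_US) 1.891e+04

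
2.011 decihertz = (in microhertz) 2.011e+05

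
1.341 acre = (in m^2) 5427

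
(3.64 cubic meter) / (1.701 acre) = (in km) 5.288e-07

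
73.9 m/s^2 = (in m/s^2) 73.9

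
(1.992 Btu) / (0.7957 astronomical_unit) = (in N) 1.766e-08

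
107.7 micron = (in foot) 0.0003533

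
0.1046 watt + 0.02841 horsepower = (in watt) 21.29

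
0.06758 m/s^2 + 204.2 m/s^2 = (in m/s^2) 204.3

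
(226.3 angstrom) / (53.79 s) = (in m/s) 4.207e-10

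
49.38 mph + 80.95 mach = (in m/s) 2.759e+04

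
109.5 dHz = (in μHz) 1.095e+07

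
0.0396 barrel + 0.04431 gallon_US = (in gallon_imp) 1.422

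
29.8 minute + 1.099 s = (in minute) 29.82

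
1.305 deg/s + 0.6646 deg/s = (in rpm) 0.3283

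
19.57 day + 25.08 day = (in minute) 6.43e+04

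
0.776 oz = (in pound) 0.0485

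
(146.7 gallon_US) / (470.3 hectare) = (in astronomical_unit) 7.893e-19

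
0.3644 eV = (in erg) 5.838e-13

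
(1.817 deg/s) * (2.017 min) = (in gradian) 244.3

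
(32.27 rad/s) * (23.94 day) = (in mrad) 6.675e+10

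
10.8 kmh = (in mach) 0.008811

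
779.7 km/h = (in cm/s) 2.166e+04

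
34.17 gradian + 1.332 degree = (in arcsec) 1.155e+05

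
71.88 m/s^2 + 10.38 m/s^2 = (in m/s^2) 82.26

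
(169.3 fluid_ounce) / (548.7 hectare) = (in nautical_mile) 4.927e-13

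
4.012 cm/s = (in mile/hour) 0.08975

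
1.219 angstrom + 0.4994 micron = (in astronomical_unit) 3.339e-18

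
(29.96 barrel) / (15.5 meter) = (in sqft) 3.308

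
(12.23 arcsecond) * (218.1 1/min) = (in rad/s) 0.0002155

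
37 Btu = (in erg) 3.904e+11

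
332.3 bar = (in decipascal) 3.323e+08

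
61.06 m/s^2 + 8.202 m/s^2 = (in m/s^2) 69.26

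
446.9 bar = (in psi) 6482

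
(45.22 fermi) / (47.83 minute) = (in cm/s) 1.576e-15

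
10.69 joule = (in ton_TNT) 2.555e-09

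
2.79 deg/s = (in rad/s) 0.04869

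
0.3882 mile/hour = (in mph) 0.3882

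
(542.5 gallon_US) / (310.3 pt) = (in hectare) 0.001876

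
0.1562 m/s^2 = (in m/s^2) 0.1562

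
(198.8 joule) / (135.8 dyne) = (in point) 4.15e+08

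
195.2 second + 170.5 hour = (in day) 7.106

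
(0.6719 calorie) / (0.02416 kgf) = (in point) 3.363e+04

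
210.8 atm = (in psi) 3098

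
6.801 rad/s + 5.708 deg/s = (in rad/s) 6.901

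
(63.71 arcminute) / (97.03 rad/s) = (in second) 0.000191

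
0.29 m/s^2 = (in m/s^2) 0.29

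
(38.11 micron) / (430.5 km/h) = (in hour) 8.852e-11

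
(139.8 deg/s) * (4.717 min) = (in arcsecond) 1.424e+08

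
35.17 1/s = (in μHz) 3.517e+07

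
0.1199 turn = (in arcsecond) 1.554e+05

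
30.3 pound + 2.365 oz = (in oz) 487.2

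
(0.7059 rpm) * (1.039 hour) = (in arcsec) 5.703e+07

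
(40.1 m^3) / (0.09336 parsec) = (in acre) 3.44e-18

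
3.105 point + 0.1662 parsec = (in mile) 3.187e+12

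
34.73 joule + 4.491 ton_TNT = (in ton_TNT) 4.491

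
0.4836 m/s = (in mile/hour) 1.082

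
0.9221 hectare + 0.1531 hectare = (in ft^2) 1.157e+05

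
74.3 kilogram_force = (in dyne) 7.286e+07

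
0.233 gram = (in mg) 233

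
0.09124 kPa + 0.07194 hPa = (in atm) 0.0009715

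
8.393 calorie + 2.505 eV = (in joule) 35.12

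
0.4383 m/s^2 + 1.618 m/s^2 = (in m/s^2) 2.056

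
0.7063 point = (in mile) 1.548e-07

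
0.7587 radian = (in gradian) 48.3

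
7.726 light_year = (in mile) 4.542e+13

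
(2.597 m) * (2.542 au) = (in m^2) 9.876e+11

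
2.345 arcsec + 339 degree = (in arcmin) 2.034e+04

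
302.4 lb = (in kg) 137.2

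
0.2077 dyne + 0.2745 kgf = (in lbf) 0.6052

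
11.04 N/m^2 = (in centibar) 0.01104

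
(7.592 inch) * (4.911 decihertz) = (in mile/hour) 0.2118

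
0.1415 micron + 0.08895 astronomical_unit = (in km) 1.331e+07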